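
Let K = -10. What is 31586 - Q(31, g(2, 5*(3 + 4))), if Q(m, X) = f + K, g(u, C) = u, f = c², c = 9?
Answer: 31515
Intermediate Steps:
f = 81 (f = 9² = 81)
Q(m, X) = 71 (Q(m, X) = 81 - 10 = 71)
31586 - Q(31, g(2, 5*(3 + 4))) = 31586 - 1*71 = 31586 - 71 = 31515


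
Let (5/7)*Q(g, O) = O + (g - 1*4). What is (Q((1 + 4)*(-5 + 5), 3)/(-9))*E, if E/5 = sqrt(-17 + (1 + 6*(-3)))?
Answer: 7*I*sqrt(34)/9 ≈ 4.5352*I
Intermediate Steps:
E = 5*I*sqrt(34) (E = 5*sqrt(-17 + (1 + 6*(-3))) = 5*sqrt(-17 + (1 - 18)) = 5*sqrt(-17 - 17) = 5*sqrt(-34) = 5*(I*sqrt(34)) = 5*I*sqrt(34) ≈ 29.155*I)
Q(g, O) = -28/5 + 7*O/5 + 7*g/5 (Q(g, O) = 7*(O + (g - 1*4))/5 = 7*(O + (g - 4))/5 = 7*(O + (-4 + g))/5 = 7*(-4 + O + g)/5 = -28/5 + 7*O/5 + 7*g/5)
(Q((1 + 4)*(-5 + 5), 3)/(-9))*E = ((-28/5 + (7/5)*3 + 7*((1 + 4)*(-5 + 5))/5)/(-9))*(5*I*sqrt(34)) = (-(-28/5 + 21/5 + 7*(5*0)/5)/9)*(5*I*sqrt(34)) = (-(-28/5 + 21/5 + (7/5)*0)/9)*(5*I*sqrt(34)) = (-(-28/5 + 21/5 + 0)/9)*(5*I*sqrt(34)) = (-1/9*(-7/5))*(5*I*sqrt(34)) = 7*(5*I*sqrt(34))/45 = 7*I*sqrt(34)/9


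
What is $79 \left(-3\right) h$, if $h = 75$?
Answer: $-17775$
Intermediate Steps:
$79 \left(-3\right) h = 79 \left(-3\right) 75 = \left(-237\right) 75 = -17775$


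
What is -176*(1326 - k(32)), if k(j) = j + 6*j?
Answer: -193952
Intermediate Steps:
k(j) = 7*j
-176*(1326 - k(32)) = -176*(1326 - 7*32) = -176*(1326 - 1*224) = -176*(1326 - 224) = -176*1102 = -193952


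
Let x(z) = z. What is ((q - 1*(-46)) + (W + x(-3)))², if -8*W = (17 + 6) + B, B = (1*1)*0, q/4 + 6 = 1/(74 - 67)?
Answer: 874225/3136 ≈ 278.77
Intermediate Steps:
q = -164/7 (q = -24 + 4/(74 - 67) = -24 + 4/7 = -164/7 ≈ -23.429)
B = 0 (B = 1*0 = 0)
W = -23/8 (W = -((17 + 6) + 0)/8 = -(23 + 0)/8 = -⅛*23 = -23/8 ≈ -2.8750)
((q - 1*(-46)) + (W + x(-3)))² = ((-164/7 - 1*(-46)) + (-23/8 - 3))² = ((-164/7 + 46) - 47/8)² = (158/7 - 47/8)² = (935/56)² = 874225/3136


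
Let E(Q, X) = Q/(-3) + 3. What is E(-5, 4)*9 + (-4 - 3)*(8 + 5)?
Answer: -49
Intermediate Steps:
E(Q, X) = 3 - Q/3 (E(Q, X) = Q*(-⅓) + 3 = -Q/3 + 3 = 3 - Q/3)
E(-5, 4)*9 + (-4 - 3)*(8 + 5) = (3 - ⅓*(-5))*9 + (-4 - 3)*(8 + 5) = (3 + 5/3)*9 - 7*13 = (14/3)*9 - 91 = 42 - 91 = -49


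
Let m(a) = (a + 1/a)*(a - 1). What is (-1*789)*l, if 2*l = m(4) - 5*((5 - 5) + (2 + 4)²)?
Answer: 527841/8 ≈ 65980.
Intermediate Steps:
m(a) = (-1 + a)*(a + 1/a) (m(a) = (a + 1/a)*(-1 + a) = (-1 + a)*(a + 1/a))
l = -669/8 (l = ((1 + 4² - 1*4 - 1/4) - 5*((5 - 5) + (2 + 4)²))/2 = ((1 + 16 - 4 - 1*¼) - 5*(0 + 6²))/2 = ((1 + 16 - 4 - ¼) - 5*(0 + 36))/2 = (51/4 - 5*36)/2 = (51/4 - 180)/2 = (½)*(-669/4) = -669/8 ≈ -83.625)
(-1*789)*l = -1*789*(-669/8) = -789*(-669/8) = 527841/8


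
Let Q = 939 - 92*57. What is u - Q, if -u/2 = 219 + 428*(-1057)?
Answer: 908659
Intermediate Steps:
Q = -4305 (Q = 939 - 5244 = -4305)
u = 904354 (u = -2*(219 + 428*(-1057)) = -2*(219 - 452396) = -2*(-452177) = 904354)
u - Q = 904354 - 1*(-4305) = 904354 + 4305 = 908659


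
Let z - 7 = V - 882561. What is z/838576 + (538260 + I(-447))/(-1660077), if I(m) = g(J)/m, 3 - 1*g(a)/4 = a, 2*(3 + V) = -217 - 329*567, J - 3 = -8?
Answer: -925961583919891/622269026467344 ≈ -1.4880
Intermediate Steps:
J = -5 (J = 3 - 8 = -5)
V = -93383 (V = -3 + (-217 - 329*567)/2 = -3 + (-217 - 186543)/2 = -3 + (1/2)*(-186760) = -3 - 93380 = -93383)
g(a) = 12 - 4*a
z = -975937 (z = 7 + (-93383 - 882561) = 7 - 975944 = -975937)
I(m) = 32/m (I(m) = (12 - 4*(-5))/m = (12 + 20)/m = 32/m)
z/838576 + (538260 + I(-447))/(-1660077) = -975937/838576 + (538260 + 32/(-447))/(-1660077) = -975937*1/838576 + (538260 + 32*(-1/447))*(-1/1660077) = -975937/838576 + (538260 - 32/447)*(-1/1660077) = -975937/838576 + (240602188/447)*(-1/1660077) = -975937/838576 - 240602188/742054419 = -925961583919891/622269026467344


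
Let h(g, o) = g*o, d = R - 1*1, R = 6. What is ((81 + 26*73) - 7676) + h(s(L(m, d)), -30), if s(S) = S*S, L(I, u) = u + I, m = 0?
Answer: -6447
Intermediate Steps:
d = 5 (d = 6 - 1*1 = 6 - 1 = 5)
L(I, u) = I + u
s(S) = S²
((81 + 26*73) - 7676) + h(s(L(m, d)), -30) = ((81 + 26*73) - 7676) + (0 + 5)²*(-30) = ((81 + 1898) - 7676) + 5²*(-30) = (1979 - 7676) + 25*(-30) = -5697 - 750 = -6447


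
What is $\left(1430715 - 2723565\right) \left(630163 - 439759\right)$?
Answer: $-246163811400$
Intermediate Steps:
$\left(1430715 - 2723565\right) \left(630163 - 439759\right) = \left(1430715 - 2723565\right) 190404 = \left(-1292850\right) 190404 = -246163811400$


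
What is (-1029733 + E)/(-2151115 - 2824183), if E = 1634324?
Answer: -604591/4975298 ≈ -0.12152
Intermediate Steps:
(-1029733 + E)/(-2151115 - 2824183) = (-1029733 + 1634324)/(-2151115 - 2824183) = 604591/(-4975298) = 604591*(-1/4975298) = -604591/4975298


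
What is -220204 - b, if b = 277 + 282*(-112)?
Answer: -188897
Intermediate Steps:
b = -31307 (b = 277 - 31584 = -31307)
-220204 - b = -220204 - 1*(-31307) = -220204 + 31307 = -188897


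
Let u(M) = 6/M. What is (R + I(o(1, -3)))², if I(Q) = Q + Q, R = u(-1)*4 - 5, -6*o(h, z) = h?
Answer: 7744/9 ≈ 860.44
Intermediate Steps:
o(h, z) = -h/6
R = -29 (R = (6/(-1))*4 - 5 = (6*(-1))*4 - 5 = -6*4 - 5 = -24 - 5 = -29)
I(Q) = 2*Q
(R + I(o(1, -3)))² = (-29 + 2*(-⅙*1))² = (-29 + 2*(-⅙))² = (-29 - ⅓)² = (-88/3)² = 7744/9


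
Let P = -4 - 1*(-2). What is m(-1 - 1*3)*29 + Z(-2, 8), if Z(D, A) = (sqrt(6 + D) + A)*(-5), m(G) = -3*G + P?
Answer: 240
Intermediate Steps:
P = -2 (P = -4 + 2 = -2)
m(G) = -2 - 3*G (m(G) = -3*G - 2 = -2 - 3*G)
Z(D, A) = -5*A - 5*sqrt(6 + D) (Z(D, A) = (A + sqrt(6 + D))*(-5) = -5*A - 5*sqrt(6 + D))
m(-1 - 1*3)*29 + Z(-2, 8) = (-2 - 3*(-1 - 1*3))*29 + (-5*8 - 5*sqrt(6 - 2)) = (-2 - 3*(-1 - 3))*29 + (-40 - 5*sqrt(4)) = (-2 - 3*(-4))*29 + (-40 - 5*2) = (-2 + 12)*29 + (-40 - 10) = 10*29 - 50 = 290 - 50 = 240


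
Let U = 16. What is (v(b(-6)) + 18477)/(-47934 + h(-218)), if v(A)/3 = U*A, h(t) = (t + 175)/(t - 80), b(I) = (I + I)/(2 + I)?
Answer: -5549058/14284289 ≈ -0.38847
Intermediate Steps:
b(I) = 2*I/(2 + I) (b(I) = (2*I)/(2 + I) = 2*I/(2 + I))
h(t) = (175 + t)/(-80 + t)
v(A) = 48*A (v(A) = 3*(16*A) = 48*A)
(v(b(-6)) + 18477)/(-47934 + h(-218)) = (48*(2*(-6)/(2 - 6)) + 18477)/(-47934 + (175 - 218)/(-80 - 218)) = (48*(2*(-6)/(-4)) + 18477)/(-47934 - 43/(-298)) = (48*(2*(-6)*(-1/4)) + 18477)/(-47934 - 1/298*(-43)) = (48*3 + 18477)/(-47934 + 43/298) = (144 + 18477)/(-14284289/298) = 18621*(-298/14284289) = -5549058/14284289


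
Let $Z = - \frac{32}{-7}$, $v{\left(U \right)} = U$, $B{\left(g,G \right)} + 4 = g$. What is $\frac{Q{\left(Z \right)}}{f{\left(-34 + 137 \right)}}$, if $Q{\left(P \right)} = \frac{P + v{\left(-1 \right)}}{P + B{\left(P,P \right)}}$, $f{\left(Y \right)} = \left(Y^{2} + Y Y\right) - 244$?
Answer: $\frac{25}{755064} \approx 3.311 \cdot 10^{-5}$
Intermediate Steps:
$B{\left(g,G \right)} = -4 + g$
$Z = \frac{32}{7}$ ($Z = \left(-32\right) \left(- \frac{1}{7}\right) = \frac{32}{7} \approx 4.5714$)
$f{\left(Y \right)} = -244 + 2 Y^{2}$ ($f{\left(Y \right)} = \left(Y^{2} + Y^{2}\right) - 244 = 2 Y^{2} - 244 = -244 + 2 Y^{2}$)
$Q{\left(P \right)} = \frac{-1 + P}{-4 + 2 P}$ ($Q{\left(P \right)} = \frac{P - 1}{P + \left(-4 + P\right)} = \frac{-1 + P}{-4 + 2 P}$)
$\frac{Q{\left(Z \right)}}{f{\left(-34 + 137 \right)}} = \frac{\frac{1}{2} \frac{1}{-2 + \frac{32}{7}} \left(-1 + \frac{32}{7}\right)}{-244 + 2 \left(-34 + 137\right)^{2}} = \frac{\frac{1}{2} \frac{1}{\frac{18}{7}} \cdot \frac{25}{7}}{-244 + 2 \cdot 103^{2}} = \frac{\frac{1}{2} \cdot \frac{7}{18} \cdot \frac{25}{7}}{-244 + 2 \cdot 10609} = \frac{25}{36 \left(-244 + 21218\right)} = \frac{25}{36 \cdot 20974} = \frac{25}{36} \cdot \frac{1}{20974} = \frac{25}{755064}$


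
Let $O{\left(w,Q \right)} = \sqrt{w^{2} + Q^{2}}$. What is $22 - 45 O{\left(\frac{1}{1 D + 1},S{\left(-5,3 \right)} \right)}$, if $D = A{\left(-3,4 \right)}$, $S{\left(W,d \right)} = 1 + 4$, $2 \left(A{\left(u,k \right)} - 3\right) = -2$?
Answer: $22 - 15 \sqrt{226} \approx -203.5$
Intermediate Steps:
$A{\left(u,k \right)} = 2$ ($A{\left(u,k \right)} = 3 + \frac{1}{2} \left(-2\right) = 3 - 1 = 2$)
$S{\left(W,d \right)} = 5$
$D = 2$
$O{\left(w,Q \right)} = \sqrt{Q^{2} + w^{2}}$
$22 - 45 O{\left(\frac{1}{1 D + 1},S{\left(-5,3 \right)} \right)} = 22 - 45 \sqrt{5^{2} + \left(\frac{1}{1 \cdot 2 + 1}\right)^{2}} = 22 - 45 \sqrt{25 + \left(\frac{1}{2 + 1}\right)^{2}} = 22 - 45 \sqrt{25 + \left(\frac{1}{3}\right)^{2}} = 22 - 45 \sqrt{25 + \frac{1}{9}} = 22 - 45 \sqrt{\frac{226}{9}} = 22 - 45 \frac{\sqrt{226}}{3} = 22 - 15 \sqrt{226}$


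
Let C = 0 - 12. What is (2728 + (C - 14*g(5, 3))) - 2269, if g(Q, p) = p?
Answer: 405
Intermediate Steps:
C = -12
(2728 + (C - 14*g(5, 3))) - 2269 = (2728 + (-12 - 14*3)) - 2269 = (2728 + (-12 - 42)) - 2269 = (2728 - 54) - 2269 = 2674 - 2269 = 405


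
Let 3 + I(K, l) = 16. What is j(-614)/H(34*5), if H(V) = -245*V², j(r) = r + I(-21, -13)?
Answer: 601/7080500 ≈ 8.4881e-5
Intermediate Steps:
I(K, l) = 13 (I(K, l) = -3 + 16 = 13)
j(r) = 13 + r (j(r) = r + 13 = 13 + r)
j(-614)/H(34*5) = (13 - 614)/((-245*(34*5)²)) = -601/((-245*170²)) = -601/((-245*28900)) = -601/(-7080500) = -601*(-1/7080500) = 601/7080500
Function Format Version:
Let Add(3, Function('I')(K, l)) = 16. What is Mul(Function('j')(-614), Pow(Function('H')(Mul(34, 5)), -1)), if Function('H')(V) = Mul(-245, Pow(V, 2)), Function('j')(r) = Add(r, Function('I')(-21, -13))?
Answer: Rational(601, 7080500) ≈ 8.4881e-5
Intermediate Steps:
Function('I')(K, l) = 13 (Function('I')(K, l) = Add(-3, 16) = 13)
Function('j')(r) = Add(13, r) (Function('j')(r) = Add(r, 13) = Add(13, r))
Mul(Function('j')(-614), Pow(Function('H')(Mul(34, 5)), -1)) = Mul(Add(13, -614), Pow(Mul(-245, Pow(Mul(34, 5), 2)), -1)) = Mul(-601, Pow(Mul(-245, Pow(170, 2)), -1)) = Mul(-601, Pow(Mul(-245, 28900), -1)) = Mul(-601, Pow(-7080500, -1)) = Mul(-601, Rational(-1, 7080500)) = Rational(601, 7080500)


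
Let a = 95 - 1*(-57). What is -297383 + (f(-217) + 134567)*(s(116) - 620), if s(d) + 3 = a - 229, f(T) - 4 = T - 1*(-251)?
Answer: -94520883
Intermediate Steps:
a = 152 (a = 95 + 57 = 152)
f(T) = 255 + T (f(T) = 4 + (T - 1*(-251)) = 4 + (T + 251) = 4 + (251 + T) = 255 + T)
s(d) = -80 (s(d) = -3 + (152 - 229) = -3 - 77 = -80)
-297383 + (f(-217) + 134567)*(s(116) - 620) = -297383 + ((255 - 217) + 134567)*(-80 - 620) = -297383 + (38 + 134567)*(-700) = -297383 + 134605*(-700) = -297383 - 94223500 = -94520883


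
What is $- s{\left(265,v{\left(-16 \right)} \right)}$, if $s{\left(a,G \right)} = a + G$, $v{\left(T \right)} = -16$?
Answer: $-249$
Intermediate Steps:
$s{\left(a,G \right)} = G + a$
$- s{\left(265,v{\left(-16 \right)} \right)} = - (-16 + 265) = \left(-1\right) 249 = -249$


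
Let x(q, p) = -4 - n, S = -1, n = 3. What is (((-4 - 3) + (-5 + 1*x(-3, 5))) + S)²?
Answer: 400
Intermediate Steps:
x(q, p) = -7 (x(q, p) = -4 - 1*3 = -4 - 3 = -7)
(((-4 - 3) + (-5 + 1*x(-3, 5))) + S)² = (((-4 - 3) + (-5 + 1*(-7))) - 1)² = ((-7 + (-5 - 7)) - 1)² = ((-7 - 12) - 1)² = (-19 - 1)² = (-20)² = 400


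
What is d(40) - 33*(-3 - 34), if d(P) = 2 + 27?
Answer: 1250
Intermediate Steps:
d(P) = 29
d(40) - 33*(-3 - 34) = 29 - 33*(-3 - 34) = 29 - 33*(-37) = 29 + 1221 = 1250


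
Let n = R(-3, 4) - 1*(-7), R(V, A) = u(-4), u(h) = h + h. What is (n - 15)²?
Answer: 256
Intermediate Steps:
u(h) = 2*h
R(V, A) = -8 (R(V, A) = 2*(-4) = -8)
n = -1 (n = -8 - 1*(-7) = -8 + 7 = -1)
(n - 15)² = (-1 - 15)² = (-16)² = 256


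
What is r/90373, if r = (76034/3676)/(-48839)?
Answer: -5431/1158918589798 ≈ -4.6863e-9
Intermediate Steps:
r = -5431/12823726 (r = (76034*(1/3676))*(-1/48839) = (38017/1838)*(-1/48839) = -5431/12823726 ≈ -0.00042351)
r/90373 = -5431/12823726/90373 = -5431/12823726*1/90373 = -5431/1158918589798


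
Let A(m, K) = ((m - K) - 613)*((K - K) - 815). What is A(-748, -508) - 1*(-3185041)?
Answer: 3880236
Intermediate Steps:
A(m, K) = 499595 - 815*m + 815*K (A(m, K) = (-613 + m - K)*(0 - 815) = (-613 + m - K)*(-815) = 499595 - 815*m + 815*K)
A(-748, -508) - 1*(-3185041) = (499595 - 815*(-748) + 815*(-508)) - 1*(-3185041) = (499595 + 609620 - 414020) + 3185041 = 695195 + 3185041 = 3880236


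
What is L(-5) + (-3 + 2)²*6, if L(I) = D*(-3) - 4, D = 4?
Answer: -10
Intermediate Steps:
L(I) = -16 (L(I) = 4*(-3) - 4 = -12 - 4 = -16)
L(-5) + (-3 + 2)²*6 = -16 + (-3 + 2)²*6 = -16 + (-1)²*6 = -16 + 1*6 = -16 + 6 = -10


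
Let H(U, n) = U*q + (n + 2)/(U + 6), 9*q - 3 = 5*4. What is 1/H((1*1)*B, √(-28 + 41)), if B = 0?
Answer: -4/3 + 2*√13/3 ≈ 1.0704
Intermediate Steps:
q = 23/9 (q = ⅓ + (5*4)/9 = ⅓ + (⅑)*20 = ⅓ + 20/9 = 23/9 ≈ 2.5556)
H(U, n) = 23*U/9 + (2 + n)/(6 + U) (H(U, n) = U*(23/9) + (n + 2)/(U + 6) = 23*U/9 + (2 + n)/(6 + U))
1/H((1*1)*B, √(-28 + 41)) = 1/((18 + 9*√(-28 + 41) + 23*((1*1)*0)² + 138*((1*1)*0))/(9*(6 + (1*1)*0))) = 1/((18 + 9*√13 + 23*(1*0)² + 138*(1*0))/(9*(6 + 1*0))) = 1/((18 + 9*√13 + 23*0² + 138*0)/(9*(6 + 0))) = 1/((⅑)*(18 + 9*√13 + 23*0 + 0)/6) = 1/((⅑)*(⅙)*(18 + 9*√13 + 0 + 0)) = 1/((⅑)*(⅙)*(18 + 9*√13)) = 1/(⅓ + √13/6)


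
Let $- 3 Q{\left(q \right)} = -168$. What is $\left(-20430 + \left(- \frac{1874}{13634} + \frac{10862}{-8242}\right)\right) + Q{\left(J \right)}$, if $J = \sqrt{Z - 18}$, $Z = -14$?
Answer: $- \frac{572404753022}{28092857} \approx -20375.0$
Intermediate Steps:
$J = 4 i \sqrt{2}$ ($J = \sqrt{-14 - 18} = \sqrt{-32} = 4 i \sqrt{2} \approx 5.6569 i$)
$Q{\left(q \right)} = 56$ ($Q{\left(q \right)} = \left(- \frac{1}{3}\right) \left(-168\right) = 56$)
$\left(-20430 + \left(- \frac{1874}{13634} + \frac{10862}{-8242}\right)\right) + Q{\left(J \right)} = \left(-20430 + \left(- \frac{1874}{13634} + \frac{10862}{-8242}\right)\right) + 56 = \left(-20430 + \left(\left(-1874\right) \frac{1}{13634} + 10862 \left(- \frac{1}{8242}\right)\right)\right) + 56 = \left(-20430 - \frac{40884504}{28092857}\right) + 56 = - \frac{573977953014}{28092857} + 56 = - \frac{572404753022}{28092857}$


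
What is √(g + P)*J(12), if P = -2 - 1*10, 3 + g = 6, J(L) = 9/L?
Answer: 9*I/4 ≈ 2.25*I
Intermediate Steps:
g = 3 (g = -3 + 6 = 3)
P = -12 (P = -2 - 10 = -12)
√(g + P)*J(12) = √(3 - 12)*(9/12) = √(-9)*(9*(1/12)) = (3*I)*(¾) = 9*I/4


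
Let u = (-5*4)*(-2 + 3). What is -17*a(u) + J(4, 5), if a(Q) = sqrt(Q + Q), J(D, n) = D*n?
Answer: 20 - 34*I*sqrt(10) ≈ 20.0 - 107.52*I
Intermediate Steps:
u = -20 (u = -20*1 = -20)
a(Q) = sqrt(2)*sqrt(Q) (a(Q) = sqrt(2*Q) = sqrt(2)*sqrt(Q))
-17*a(u) + J(4, 5) = -17*sqrt(2)*sqrt(-20) + 4*5 = -17*sqrt(2)*2*I*sqrt(5) + 20 = -34*I*sqrt(10) + 20 = 20 - 34*I*sqrt(10)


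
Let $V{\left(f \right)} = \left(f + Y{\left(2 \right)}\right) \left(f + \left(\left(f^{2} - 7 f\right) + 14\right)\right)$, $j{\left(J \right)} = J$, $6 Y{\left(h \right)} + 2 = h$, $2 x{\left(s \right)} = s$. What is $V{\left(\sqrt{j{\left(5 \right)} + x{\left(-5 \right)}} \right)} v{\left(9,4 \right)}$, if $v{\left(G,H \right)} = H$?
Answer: $-60 + 33 \sqrt{10} \approx 44.355$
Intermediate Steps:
$x{\left(s \right)} = \frac{s}{2}$
$Y{\left(h \right)} = - \frac{1}{3} + \frac{h}{6}$
$V{\left(f \right)} = f \left(14 + f^{2} - 6 f\right)$ ($V{\left(f \right)} = \left(f + \left(- \frac{1}{3} + \frac{1}{6} \cdot 2\right)\right) \left(f + \left(\left(f^{2} - 7 f\right) + 14\right)\right) = \left(f + \left(- \frac{1}{3} + \frac{1}{3}\right)\right) \left(f + \left(14 + f^{2} - 7 f\right)\right) = \left(f + 0\right) \left(14 + f^{2} - 6 f\right) = f \left(14 + f^{2} - 6 f\right)$)
$V{\left(\sqrt{j{\left(5 \right)} + x{\left(-5 \right)}} \right)} v{\left(9,4 \right)} = \sqrt{5 + \frac{1}{2} \left(-5\right)} \left(14 + \left(\sqrt{5 + \frac{1}{2} \left(-5\right)}\right)^{2} - 6 \sqrt{5 + \frac{1}{2} \left(-5\right)}\right) 4 = \sqrt{5 - \frac{5}{2}} \left(14 + \left(\sqrt{5 - \frac{5}{2}}\right)^{2} - 6 \sqrt{5 - \frac{5}{2}}\right) 4 = \sqrt{\frac{5}{2}} \left(14 + \left(\sqrt{\frac{5}{2}}\right)^{2} - 6 \sqrt{\frac{5}{2}}\right) 4 = \frac{\sqrt{10}}{2} \left(14 + \left(\frac{\sqrt{10}}{2}\right)^{2} - 6 \frac{\sqrt{10}}{2}\right) 4 = \frac{\sqrt{10}}{2} \left(14 + \frac{5}{2} - 3 \sqrt{10}\right) 4 = \frac{\sqrt{10}}{2} \left(\frac{33}{2} - 3 \sqrt{10}\right) 4 = \frac{\sqrt{10} \left(\frac{33}{2} - 3 \sqrt{10}\right)}{2} \cdot 4 = 2 \sqrt{10} \left(\frac{33}{2} - 3 \sqrt{10}\right)$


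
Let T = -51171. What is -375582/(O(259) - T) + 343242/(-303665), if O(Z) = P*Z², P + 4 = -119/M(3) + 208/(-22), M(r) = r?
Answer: -3601955433771/3519609444275 ≈ -1.0234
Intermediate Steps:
P = -1753/33 (P = -4 + (-119/3 + 208/(-22)) = -4 + (-119*⅓ + 208*(-1/22)) = -4 + (-119/3 - 104/11) = -4 - 1621/33 = -1753/33 ≈ -53.121)
O(Z) = -1753*Z²/33
-375582/(O(259) - T) + 343242/(-303665) = -375582/(-1753/33*259² - 1*(-51171)) + 343242/(-303665) = -375582/(-1753/33*67081 + 51171) + 343242*(-1/303665) = -375582/(-117592993/33 + 51171) - 343242/303665 = -375582/(-115904350/33) - 343242/303665 = -375582*(-33/115904350) - 343242/303665 = 6197103/57952175 - 343242/303665 = -3601955433771/3519609444275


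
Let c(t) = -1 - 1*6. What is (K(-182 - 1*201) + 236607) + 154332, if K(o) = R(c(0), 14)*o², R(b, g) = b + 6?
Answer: 244250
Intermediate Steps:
c(t) = -7 (c(t) = -1 - 6 = -7)
R(b, g) = 6 + b
K(o) = -o² (K(o) = (6 - 7)*o² = -o²)
(K(-182 - 1*201) + 236607) + 154332 = (-(-182 - 1*201)² + 236607) + 154332 = (-(-182 - 201)² + 236607) + 154332 = (-1*(-383)² + 236607) + 154332 = (-1*146689 + 236607) + 154332 = (-146689 + 236607) + 154332 = 89918 + 154332 = 244250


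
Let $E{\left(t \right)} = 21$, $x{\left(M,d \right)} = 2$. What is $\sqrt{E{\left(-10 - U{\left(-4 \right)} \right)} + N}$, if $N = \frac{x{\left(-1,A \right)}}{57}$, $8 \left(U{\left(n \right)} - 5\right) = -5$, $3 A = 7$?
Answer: $\frac{\sqrt{68343}}{57} \approx 4.5864$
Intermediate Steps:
$A = \frac{7}{3}$ ($A = \frac{1}{3} \cdot 7 = \frac{7}{3} \approx 2.3333$)
$U{\left(n \right)} = \frac{35}{8}$ ($U{\left(n \right)} = 5 + \frac{1}{8} \left(-5\right) = 5 - \frac{5}{8} = \frac{35}{8}$)
$N = \frac{2}{57} \approx 0.035088$
$\sqrt{E{\left(-10 - U{\left(-4 \right)} \right)} + N} = \sqrt{21 + \frac{2}{57}} = \sqrt{\frac{1199}{57}} = \frac{\sqrt{68343}}{57}$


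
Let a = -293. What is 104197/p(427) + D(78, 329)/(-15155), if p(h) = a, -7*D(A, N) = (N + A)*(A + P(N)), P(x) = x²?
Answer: 1863410324/31082905 ≈ 59.950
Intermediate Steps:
D(A, N) = -(A + N)*(A + N²)/7 (D(A, N) = -(N + A)*(A + N²)/7 = -(A + N)*(A + N²)/7)
p(h) = -293
104197/p(427) + D(78, 329)/(-15155) = 104197/(-293) + (-⅐*78² - ⅐*329³ - ⅐*78*329 - ⅐*78*329²)/(-15155) = 104197*(-1/293) + (-⅐*6084 - ⅐*35611289 - 3666 - ⅐*78*108241)*(-1/15155) = -104197/293 + (-6084/7 - 5087327 - 3666 - 1206114)*(-1/15155) = -104197/293 - 44085833/7*(-1/15155) = -104197/293 + 44085833/106085 = 1863410324/31082905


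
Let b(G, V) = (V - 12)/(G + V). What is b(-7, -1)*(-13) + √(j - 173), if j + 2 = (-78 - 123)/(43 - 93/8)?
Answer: -169/8 + I*√11428783/251 ≈ -21.125 + 13.469*I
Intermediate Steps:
b(G, V) = (-12 + V)/(G + V)
j = -2110/251 (j = -2 + (-78 - 123)/(43 - 93/8) = -2 - 201/(43 - 93*⅛) = -2 - 201/(43 - 93/8) = -2 - 201/251/8 = -2 - 201*8/251 = -2 - 1608/251 = -2110/251 ≈ -8.4064)
b(-7, -1)*(-13) + √(j - 173) = ((-12 - 1)/(-7 - 1))*(-13) + √(-2110/251 - 173) = (-13/(-8))*(-13) + √(-45533/251) = -⅛*(-13)*(-13) + I*√11428783/251 = (13/8)*(-13) + I*√11428783/251 = -169/8 + I*√11428783/251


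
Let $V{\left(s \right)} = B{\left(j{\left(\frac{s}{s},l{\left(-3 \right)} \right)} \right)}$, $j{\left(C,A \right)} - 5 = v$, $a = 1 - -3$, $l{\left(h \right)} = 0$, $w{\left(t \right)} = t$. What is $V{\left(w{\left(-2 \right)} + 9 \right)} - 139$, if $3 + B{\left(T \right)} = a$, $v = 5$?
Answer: $-138$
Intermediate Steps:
$a = 4$ ($a = 1 + 3 = 4$)
$j{\left(C,A \right)} = 10$ ($j{\left(C,A \right)} = 5 + 5 = 10$)
$B{\left(T \right)} = 1$ ($B{\left(T \right)} = -3 + 4 = 1$)
$V{\left(s \right)} = 1$
$V{\left(w{\left(-2 \right)} + 9 \right)} - 139 = 1 - 139 = -138$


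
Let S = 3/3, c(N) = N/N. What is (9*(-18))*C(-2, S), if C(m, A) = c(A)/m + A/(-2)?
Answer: 162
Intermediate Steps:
c(N) = 1
S = 1 (S = 3*(1/3) = 1)
C(m, A) = 1/m - A/2 (C(m, A) = 1/m + A/(-2) = 1/m + A*(-1/2) = 1/m - A/2)
(9*(-18))*C(-2, S) = (9*(-18))*(1/(-2) - 1/2*1) = -162*(-1/2 - 1/2) = -162*(-1) = 162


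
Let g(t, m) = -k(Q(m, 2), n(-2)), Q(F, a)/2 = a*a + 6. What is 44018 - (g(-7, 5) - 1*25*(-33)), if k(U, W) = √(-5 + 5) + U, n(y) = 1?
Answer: 43213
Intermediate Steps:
Q(F, a) = 12 + 2*a² (Q(F, a) = 2*(a*a + 6) = 2*(a² + 6) = 2*(6 + a²) = 12 + 2*a²)
k(U, W) = U (k(U, W) = √0 + U = 0 + U = U)
g(t, m) = -20 (g(t, m) = -(12 + 2*2²) = -(12 + 2*4) = -(12 + 8) = -1*20 = -20)
44018 - (g(-7, 5) - 1*25*(-33)) = 44018 - (-20 - 1*25*(-33)) = 44018 - (-20 - 25*(-33)) = 44018 - (-20 + 825) = 44018 - 1*805 = 44018 - 805 = 43213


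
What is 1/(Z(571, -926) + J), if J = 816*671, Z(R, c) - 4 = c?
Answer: 1/546614 ≈ 1.8294e-6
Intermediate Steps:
Z(R, c) = 4 + c
J = 547536
1/(Z(571, -926) + J) = 1/((4 - 926) + 547536) = 1/(-922 + 547536) = 1/546614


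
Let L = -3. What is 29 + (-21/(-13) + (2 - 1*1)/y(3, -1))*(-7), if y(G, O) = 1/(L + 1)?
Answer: 412/13 ≈ 31.692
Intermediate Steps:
y(G, O) = -½ (y(G, O) = 1/(-3 + 1) = 1/(-2) = -½)
29 + (-21/(-13) + (2 - 1*1)/y(3, -1))*(-7) = 29 + (-21/(-13) + (2 - 1*1)/(-½))*(-7) = 29 + (-21*(-1/13) + (2 - 1)*(-2))*(-7) = 29 + (21/13 + 1*(-2))*(-7) = 29 + (21/13 - 2)*(-7) = 29 - 5/13*(-7) = 29 + 35/13 = 412/13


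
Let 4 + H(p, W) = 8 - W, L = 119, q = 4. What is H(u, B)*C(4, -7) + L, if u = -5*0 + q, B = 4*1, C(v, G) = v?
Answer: 119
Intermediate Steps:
B = 4
u = 4 (u = -5*0 + 4 = 0 + 4 = 4)
H(p, W) = 4 - W (H(p, W) = -4 + (8 - W) = 4 - W)
H(u, B)*C(4, -7) + L = (4 - 1*4)*4 + 119 = (4 - 4)*4 + 119 = 0*4 + 119 = 0 + 119 = 119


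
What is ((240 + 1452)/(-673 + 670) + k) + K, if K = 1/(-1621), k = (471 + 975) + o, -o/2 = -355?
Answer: 2580631/1621 ≈ 1592.0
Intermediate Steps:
o = 710 (o = -2*(-355) = 710)
k = 2156 (k = (471 + 975) + 710 = 1446 + 710 = 2156)
K = -1/1621 ≈ -0.00061690
((240 + 1452)/(-673 + 670) + k) + K = ((240 + 1452)/(-673 + 670) + 2156) - 1/1621 = (1692/(-3) + 2156) - 1/1621 = (1692*(-⅓) + 2156) - 1/1621 = (-564 + 2156) - 1/1621 = 1592 - 1/1621 = 2580631/1621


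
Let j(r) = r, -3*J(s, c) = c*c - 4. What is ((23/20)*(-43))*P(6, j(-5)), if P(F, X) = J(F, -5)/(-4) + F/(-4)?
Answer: -989/80 ≈ -12.363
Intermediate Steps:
J(s, c) = 4/3 - c²/3 (J(s, c) = -(c*c - 4)/3 = -(c² - 4)/3 = -(-4 + c²)/3 = 4/3 - c²/3)
P(F, X) = 7/4 - F/4 (P(F, X) = (4/3 - ⅓*(-5)²)/(-4) + F/(-4) = (4/3 - ⅓*25)*(-¼) + F*(-¼) = (4/3 - 25/3)*(-¼) - F/4 = -7*(-¼) - F/4 = 7/4 - F/4)
((23/20)*(-43))*P(6, j(-5)) = ((23/20)*(-43))*(7/4 - ¼*6) = ((23*(1/20))*(-43))*(7/4 - 3/2) = ((23/20)*(-43))*(¼) = -989/20*¼ = -989/80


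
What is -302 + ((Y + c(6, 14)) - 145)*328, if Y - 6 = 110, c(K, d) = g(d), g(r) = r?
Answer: -5222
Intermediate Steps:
c(K, d) = d
Y = 116 (Y = 6 + 110 = 116)
-302 + ((Y + c(6, 14)) - 145)*328 = -302 + ((116 + 14) - 145)*328 = -302 + (130 - 145)*328 = -302 - 15*328 = -302 - 4920 = -5222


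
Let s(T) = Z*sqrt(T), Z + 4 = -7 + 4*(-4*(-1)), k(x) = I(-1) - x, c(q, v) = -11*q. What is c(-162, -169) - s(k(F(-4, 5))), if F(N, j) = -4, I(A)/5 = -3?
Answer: 1782 - 5*I*sqrt(11) ≈ 1782.0 - 16.583*I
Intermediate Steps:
I(A) = -15 (I(A) = 5*(-3) = -15)
k(x) = -15 - x
Z = 5 (Z = -4 + (-7 + 4*(-4*(-1))) = -4 + (-7 + 4*4) = -4 + (-7 + 16) = -4 + 9 = 5)
s(T) = 5*sqrt(T)
c(-162, -169) - s(k(F(-4, 5))) = -11*(-162) - 5*sqrt(-15 - 1*(-4)) = 1782 - 5*sqrt(-15 + 4) = 1782 - 5*sqrt(-11) = 1782 - 5*I*sqrt(11)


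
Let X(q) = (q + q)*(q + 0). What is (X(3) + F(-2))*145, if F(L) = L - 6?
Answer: 1450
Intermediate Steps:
X(q) = 2*q**2 (X(q) = (2*q)*q = 2*q**2)
F(L) = -6 + L
(X(3) + F(-2))*145 = (2*3**2 + (-6 - 2))*145 = (2*9 - 8)*145 = (18 - 8)*145 = 10*145 = 1450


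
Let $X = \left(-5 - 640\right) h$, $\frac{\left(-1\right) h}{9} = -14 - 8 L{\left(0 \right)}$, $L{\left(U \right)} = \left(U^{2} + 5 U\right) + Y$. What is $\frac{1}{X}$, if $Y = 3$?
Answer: $- \frac{1}{220590} \approx -4.5333 \cdot 10^{-6}$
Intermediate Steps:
$L{\left(U \right)} = 3 + U^{2} + 5 U$ ($L{\left(U \right)} = \left(U^{2} + 5 U\right) + 3 = 3 + U^{2} + 5 U$)
$h = 342$ ($h = - 9 \left(-14 - 8 \left(3 + 0^{2} + 5 \cdot 0\right)\right) = - 9 \left(-14 - 8 \left(3 + 0 + 0\right)\right) = - 9 \left(-14 - 24\right) = \left(-9\right) \left(-38\right) = 342$)
$X = -220590$ ($X = \left(-5 - 640\right) 342 = \left(-645\right) 342 = -220590$)
$\frac{1}{X} = \frac{1}{-220590} = - \frac{1}{220590}$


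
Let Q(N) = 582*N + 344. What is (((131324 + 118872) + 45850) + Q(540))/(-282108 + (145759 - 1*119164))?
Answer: -610670/255513 ≈ -2.3900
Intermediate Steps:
Q(N) = 344 + 582*N
(((131324 + 118872) + 45850) + Q(540))/(-282108 + (145759 - 1*119164)) = (((131324 + 118872) + 45850) + (344 + 582*540))/(-282108 + (145759 - 1*119164)) = ((250196 + 45850) + (344 + 314280))/(-282108 + (145759 - 119164)) = (296046 + 314624)/(-282108 + 26595) = 610670/(-255513) = 610670*(-1/255513) = -610670/255513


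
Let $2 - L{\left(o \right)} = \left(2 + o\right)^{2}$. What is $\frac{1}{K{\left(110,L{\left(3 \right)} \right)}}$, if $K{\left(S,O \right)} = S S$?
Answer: $\frac{1}{12100} \approx 8.2645 \cdot 10^{-5}$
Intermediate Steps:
$L{\left(o \right)} = 2 - \left(2 + o\right)^{2}$
$K{\left(S,O \right)} = S^{2}$
$\frac{1}{K{\left(110,L{\left(3 \right)} \right)}} = \frac{1}{110^{2}} = \frac{1}{12100}$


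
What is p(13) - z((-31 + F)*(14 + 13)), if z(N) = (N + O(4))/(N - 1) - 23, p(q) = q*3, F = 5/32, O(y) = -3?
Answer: 1627477/26681 ≈ 60.998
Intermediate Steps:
F = 5/32 (F = 5*(1/32) = 5/32 ≈ 0.15625)
p(q) = 3*q
z(N) = -23 + (-3 + N)/(-1 + N) (z(N) = (N - 3)/(N - 1) - 23 = (-3 + N)/(-1 + N) - 23 = -23 + (-3 + N)/(-1 + N))
p(13) - z((-31 + F)*(14 + 13)) = 3*13 - 2*(10 - 11*(-31 + 5/32)*(14 + 13))/(-1 + (-31 + 5/32)*(14 + 13)) = 39 - 2*(10 - (-10857)*27/32)/(-1 - 987/32*27) = 39 - 2*(10 - 11*(-26649/32))/(-1 - 26649/32) = 39 - 2*(10 + 293139/32)/(-26681/32) = 39 - 2*(-32)*293459/(26681*32) = 39 - 1*(-586918/26681) = 39 + 586918/26681 = 1627477/26681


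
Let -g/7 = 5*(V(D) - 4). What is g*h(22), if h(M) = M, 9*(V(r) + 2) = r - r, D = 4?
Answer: 4620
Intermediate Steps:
V(r) = -2 (V(r) = -2 + (r - r)/9 = -2 + (1/9)*0 = -2 + 0 = -2)
g = 210 (g = -35*(-2 - 4) = -35*(-6) = -7*(-30) = 210)
g*h(22) = 210*22 = 4620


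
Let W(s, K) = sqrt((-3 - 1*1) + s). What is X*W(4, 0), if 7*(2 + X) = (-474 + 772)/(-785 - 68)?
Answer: 0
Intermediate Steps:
W(s, K) = sqrt(-4 + s) (W(s, K) = sqrt((-3 - 1) + s) = sqrt(-4 + s))
X = -12240/5971 (X = -2 + ((-474 + 772)/(-785 - 68))/7 = -2 + (298/(-853))/7 = -2 + (298*(-1/853))/7 = -2 + (1/7)*(-298/853) = -2 - 298/5971 = -12240/5971 ≈ -2.0499)
X*W(4, 0) = -12240*sqrt(-4 + 4)/5971 = -12240*sqrt(0)/5971 = -12240/5971*0 = 0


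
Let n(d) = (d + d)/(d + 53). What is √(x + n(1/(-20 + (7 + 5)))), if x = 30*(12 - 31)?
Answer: 2*I*√2833066/141 ≈ 23.875*I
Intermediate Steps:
n(d) = 2*d/(53 + d) (n(d) = (2*d)/(53 + d) = 2*d/(53 + d))
x = -570 (x = 30*(-19) = -570)
√(x + n(1/(-20 + (7 + 5)))) = √(-570 + 2/((-20 + (7 + 5))*(53 + 1/(-20 + (7 + 5))))) = √(-570 + 2/((-20 + 12)*(53 + 1/(-20 + 12)))) = √(-570 + 2/(-8*(53 + 1/(-8)))) = √(-570 + 2*(-⅛)/(53 - ⅛)) = √(-570 + 2*(-⅛)/(423/8)) = √(-570 + 2*(-⅛)*(8/423)) = √(-570 - 2/423) = √(-241112/423) = 2*I*√2833066/141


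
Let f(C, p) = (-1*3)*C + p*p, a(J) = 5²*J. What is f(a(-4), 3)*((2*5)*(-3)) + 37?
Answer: -9233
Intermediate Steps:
a(J) = 25*J
f(C, p) = p² - 3*C (f(C, p) = -3*C + p² = p² - 3*C)
f(a(-4), 3)*((2*5)*(-3)) + 37 = (3² - 75*(-4))*((2*5)*(-3)) + 37 = (9 - 3*(-100))*(10*(-3)) + 37 = (9 + 300)*(-30) + 37 = 309*(-30) + 37 = -9270 + 37 = -9233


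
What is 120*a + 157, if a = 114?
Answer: 13837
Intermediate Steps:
120*a + 157 = 120*114 + 157 = 13680 + 157 = 13837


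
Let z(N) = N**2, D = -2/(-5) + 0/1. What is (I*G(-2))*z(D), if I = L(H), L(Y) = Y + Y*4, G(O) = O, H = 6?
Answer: -48/5 ≈ -9.6000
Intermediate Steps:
L(Y) = 5*Y (L(Y) = Y + 4*Y = 5*Y)
I = 30 (I = 5*6 = 30)
D = 2/5 (D = -2*(-1/5) + 0*1 = 2/5 + 0 = 2/5 ≈ 0.40000)
(I*G(-2))*z(D) = (30*(-2))*(2/5)**2 = -60*4/25 = -48/5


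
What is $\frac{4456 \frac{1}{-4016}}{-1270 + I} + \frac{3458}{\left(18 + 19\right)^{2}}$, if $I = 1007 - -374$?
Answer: $\frac{5187139}{2061714} \approx 2.5159$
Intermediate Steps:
$I = 1381$ ($I = 1007 + 374 = 1381$)
$\frac{4456 \frac{1}{-4016}}{-1270 + I} + \frac{3458}{\left(18 + 19\right)^{2}} = \frac{4456 \frac{1}{-4016}}{-1270 + 1381} + \frac{3458}{\left(18 + 19\right)^{2}} = \frac{4456 \left(- \frac{1}{4016}\right)}{111} + \frac{3458}{37^{2}} = \left(- \frac{557}{502}\right) \frac{1}{111} + \frac{3458}{1369} = - \frac{557}{55722} + 3458 \cdot \frac{1}{1369} = - \frac{557}{55722} + \frac{3458}{1369} = \frac{5187139}{2061714}$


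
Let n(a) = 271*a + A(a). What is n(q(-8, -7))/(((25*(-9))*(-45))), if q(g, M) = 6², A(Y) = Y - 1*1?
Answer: 9791/10125 ≈ 0.96701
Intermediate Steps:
A(Y) = -1 + Y (A(Y) = Y - 1 = -1 + Y)
q(g, M) = 36
n(a) = -1 + 272*a (n(a) = 271*a + (-1 + a) = -1 + 272*a)
n(q(-8, -7))/(((25*(-9))*(-45))) = (-1 + 272*36)/(((25*(-9))*(-45))) = (-1 + 9792)/((-225*(-45))) = 9791/10125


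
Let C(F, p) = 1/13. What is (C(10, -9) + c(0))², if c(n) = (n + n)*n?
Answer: 1/169 ≈ 0.0059172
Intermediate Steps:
C(F, p) = 1/13
c(n) = 2*n² (c(n) = (2*n)*n = 2*n²)
(C(10, -9) + c(0))² = (1/13 + 2*0²)² = (1/13 + 2*0)² = (1/13 + 0)² = (1/13)² = 1/169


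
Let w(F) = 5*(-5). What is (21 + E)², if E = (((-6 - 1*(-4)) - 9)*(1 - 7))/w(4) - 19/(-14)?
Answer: 47623801/122500 ≈ 388.77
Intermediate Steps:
w(F) = -25
E = -449/350 (E = (((-6 - 1*(-4)) - 9)*(1 - 7))/(-25) - 19/(-14) = (((-6 + 4) - 9)*(-6))*(-1/25) - 19*(-1/14) = ((-2 - 9)*(-6))*(-1/25) + 19/14 = -11*(-6)*(-1/25) + 19/14 = 66*(-1/25) + 19/14 = -66/25 + 19/14 = -449/350 ≈ -1.2829)
(21 + E)² = (21 - 449/350)² = (6901/350)² = 47623801/122500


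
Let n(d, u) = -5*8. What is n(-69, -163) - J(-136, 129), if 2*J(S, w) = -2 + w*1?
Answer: -207/2 ≈ -103.50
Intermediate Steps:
n(d, u) = -40
J(S, w) = -1 + w/2 (J(S, w) = (-2 + w*1)/2 = (-2 + w)/2 = -1 + w/2)
n(-69, -163) - J(-136, 129) = -40 - (-1 + (½)*129) = -40 - (-1 + 129/2) = -40 - 1*127/2 = -40 - 127/2 = -207/2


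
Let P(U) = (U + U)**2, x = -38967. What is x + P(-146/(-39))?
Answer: -59183543/1521 ≈ -38911.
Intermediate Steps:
P(U) = 4*U**2 (P(U) = (2*U)**2 = 4*U**2)
x + P(-146/(-39)) = -38967 + 4*(-146/(-39))**2 = -38967 + 4*(-146*(-1/39))**2 = -38967 + 4*(146/39)**2 = -38967 + 4*(21316/1521) = -38967 + 85264/1521 = -59183543/1521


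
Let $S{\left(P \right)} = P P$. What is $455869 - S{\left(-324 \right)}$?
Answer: $350893$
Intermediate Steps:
$S{\left(P \right)} = P^{2}$
$455869 - S{\left(-324 \right)} = 455869 - \left(-324\right)^{2} = 455869 - 104976 = 350893$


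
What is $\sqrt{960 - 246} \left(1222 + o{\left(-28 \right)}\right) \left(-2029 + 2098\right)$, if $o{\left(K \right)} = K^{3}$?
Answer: $- 1430370 \sqrt{714} \approx -3.8221 \cdot 10^{7}$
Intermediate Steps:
$\sqrt{960 - 246} \left(1222 + o{\left(-28 \right)}\right) \left(-2029 + 2098\right) = \sqrt{960 - 246} \left(1222 + \left(-28\right)^{3}\right) \left(-2029 + 2098\right) = \sqrt{714} \left(1222 - 21952\right) 69 = \sqrt{714} \left(\left(-20730\right) 69\right) = \sqrt{714} \left(-1430370\right) = - 1430370 \sqrt{714}$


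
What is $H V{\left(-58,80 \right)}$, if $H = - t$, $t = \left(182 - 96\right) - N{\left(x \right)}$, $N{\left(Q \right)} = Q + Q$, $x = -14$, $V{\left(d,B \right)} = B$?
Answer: $-9120$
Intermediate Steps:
$N{\left(Q \right)} = 2 Q$
$t = 114$ ($t = \left(182 - 96\right) - 2 \left(-14\right) = \left(182 - 96\right) - -28 = 86 + 28 = 114$)
$H = -114$ ($H = \left(-1\right) 114 = -114$)
$H V{\left(-58,80 \right)} = \left(-114\right) 80 = -9120$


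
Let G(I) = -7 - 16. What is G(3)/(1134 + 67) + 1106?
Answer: 1328283/1201 ≈ 1106.0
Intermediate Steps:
G(I) = -23
G(3)/(1134 + 67) + 1106 = -23/(1134 + 67) + 1106 = -23/1201 + 1106 = 1328283/1201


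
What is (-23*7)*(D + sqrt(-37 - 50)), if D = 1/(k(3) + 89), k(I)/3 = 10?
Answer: -23/17 - 161*I*sqrt(87) ≈ -1.3529 - 1501.7*I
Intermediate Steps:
k(I) = 30 (k(I) = 3*10 = 30)
D = 1/119 (D = 1/(30 + 89) = 1/119 ≈ 0.0084034)
(-23*7)*(D + sqrt(-37 - 50)) = (-23*7)*(1/119 + sqrt(-37 - 50)) = -161*(1/119 + sqrt(-87)) = -161*(1/119 + I*sqrt(87)) = -23/17 - 161*I*sqrt(87)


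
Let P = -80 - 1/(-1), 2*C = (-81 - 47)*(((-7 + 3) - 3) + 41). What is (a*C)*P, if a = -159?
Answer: -27332736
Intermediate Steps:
C = -2176 (C = ((-81 - 47)*(((-7 + 3) - 3) + 41))/2 = (-128*((-4 - 3) + 41))/2 = (-128*(-7 + 41))/2 = (-128*34)/2 = (1/2)*(-4352) = -2176)
P = -79 (P = -80 - 1*(-1) = -80 + 1 = -79)
(a*C)*P = -159*(-2176)*(-79) = 345984*(-79) = -27332736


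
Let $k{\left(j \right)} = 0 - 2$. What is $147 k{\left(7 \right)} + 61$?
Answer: $-233$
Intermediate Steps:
$k{\left(j \right)} = -2$
$147 k{\left(7 \right)} + 61 = 147 \left(-2\right) + 61 = -294 + 61 = -233$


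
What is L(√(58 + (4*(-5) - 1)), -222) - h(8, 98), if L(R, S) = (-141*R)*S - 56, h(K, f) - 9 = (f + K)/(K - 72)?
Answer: -2027/32 + 31302*√37 ≈ 1.9034e+5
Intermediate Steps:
h(K, f) = 9 + (K + f)/(-72 + K) (h(K, f) = 9 + (f + K)/(K - 72) = 9 + (K + f)/(-72 + K))
L(R, S) = -56 - 141*R*S (L(R, S) = -141*R*S - 56 = -56 - 141*R*S)
L(√(58 + (4*(-5) - 1)), -222) - h(8, 98) = (-56 - 141*√(58 + (4*(-5) - 1))*(-222)) - (-648 + 98 + 10*8)/(-72 + 8) = (-56 - 141*√(58 + (-20 - 1))*(-222)) - (-648 + 98 + 80)/(-64) = (-56 - 141*√(58 - 21)*(-222)) - (-1)*(-470)/64 = (-56 - 141*√37*(-222)) - 1*235/32 = (-56 + 31302*√37) - 235/32 = -2027/32 + 31302*√37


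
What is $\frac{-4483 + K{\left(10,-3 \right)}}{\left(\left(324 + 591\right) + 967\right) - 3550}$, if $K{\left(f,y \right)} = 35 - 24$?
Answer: $\frac{1118}{417} \approx 2.6811$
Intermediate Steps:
$K{\left(f,y \right)} = 11$ ($K{\left(f,y \right)} = 35 - 24 = 11$)
$\frac{-4483 + K{\left(10,-3 \right)}}{\left(\left(324 + 591\right) + 967\right) - 3550} = \frac{-4483 + 11}{\left(\left(324 + 591\right) + 967\right) - 3550} = - \frac{4472}{\left(915 + 967\right) - 3550} = - \frac{4472}{1882 - 3550} = - \frac{4472}{-1668} = \left(-4472\right) \left(- \frac{1}{1668}\right) = \frac{1118}{417}$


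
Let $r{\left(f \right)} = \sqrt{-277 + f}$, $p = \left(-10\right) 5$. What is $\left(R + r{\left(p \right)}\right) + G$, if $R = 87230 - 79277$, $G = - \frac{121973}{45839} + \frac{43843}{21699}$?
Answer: $\frac{7909897673483}{994660461} + i \sqrt{327} \approx 7952.4 + 18.083 i$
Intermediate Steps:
$G = - \frac{636972850}{994660461}$ ($G = \left(-121973\right) \frac{1}{45839} + 43843 \cdot \frac{1}{21699} = - \frac{121973}{45839} + \frac{43843}{21699} = - \frac{636972850}{994660461} \approx -0.64039$)
$p = -50$
$R = 7953$
$\left(R + r{\left(p \right)}\right) + G = \left(7953 + \sqrt{-277 - 50}\right) - \frac{636972850}{994660461} = \left(7953 + \sqrt{-327}\right) - \frac{636972850}{994660461} = \left(7953 + i \sqrt{327}\right) - \frac{636972850}{994660461} = \frac{7909897673483}{994660461} + i \sqrt{327}$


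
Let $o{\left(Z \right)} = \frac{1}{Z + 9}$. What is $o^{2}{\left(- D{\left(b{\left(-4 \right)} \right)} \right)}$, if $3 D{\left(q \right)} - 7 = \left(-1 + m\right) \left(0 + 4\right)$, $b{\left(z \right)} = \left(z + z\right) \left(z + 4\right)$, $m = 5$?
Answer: $\frac{9}{16} \approx 0.5625$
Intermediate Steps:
$b{\left(z \right)} = 2 z \left(4 + z\right)$
$D{\left(q \right)} = \frac{23}{3}$ ($D{\left(q \right)} = \frac{7}{3} + \frac{\left(-1 + 5\right) \left(0 + 4\right)}{3} = \frac{7}{3} + \frac{4 \cdot 4}{3} = \frac{7}{3} + \frac{1}{3} \cdot 16 = \frac{7}{3} + \frac{16}{3} = \frac{23}{3}$)
$o{\left(Z \right)} = \frac{1}{9 + Z}$
$o^{2}{\left(- D{\left(b{\left(-4 \right)} \right)} \right)} = \left(\frac{1}{9 - \frac{23}{3}}\right)^{2} = \left(\frac{1}{\frac{4}{3}}\right)^{2} = \left(\frac{3}{4}\right)^{2} = \frac{9}{16}$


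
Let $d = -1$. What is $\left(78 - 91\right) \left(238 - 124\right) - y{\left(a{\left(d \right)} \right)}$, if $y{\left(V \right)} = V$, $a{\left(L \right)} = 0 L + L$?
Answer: $-1481$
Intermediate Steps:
$a{\left(L \right)} = L$ ($a{\left(L \right)} = 0 + L = L$)
$\left(78 - 91\right) \left(238 - 124\right) - y{\left(a{\left(d \right)} \right)} = \left(78 - 91\right) \left(238 - 124\right) - -1 = \left(-13\right) 114 + 1 = -1482 + 1 = -1481$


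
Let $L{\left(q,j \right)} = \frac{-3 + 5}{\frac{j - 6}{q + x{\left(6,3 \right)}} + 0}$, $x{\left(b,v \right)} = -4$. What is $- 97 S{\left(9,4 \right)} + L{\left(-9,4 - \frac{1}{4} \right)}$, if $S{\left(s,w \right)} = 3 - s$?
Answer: $\frac{5342}{9} \approx 593.56$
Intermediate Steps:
$L{\left(q,j \right)} = \frac{2 \left(-4 + q\right)}{-6 + j}$ ($L{\left(q,j \right)} = \frac{-3 + 5}{\frac{j - 6}{q - 4} + 0} = \frac{2}{\frac{-6 + j}{-4 + q} + 0} = \frac{2}{\frac{1}{-4 + q} \left(-6 + j\right)} = 2 \frac{-4 + q}{-6 + j} = \frac{2 \left(-4 + q\right)}{-6 + j}$)
$- 97 S{\left(9,4 \right)} + L{\left(-9,4 - \frac{1}{4} \right)} = - 97 \left(3 - 9\right) + \frac{2 \left(-4 - 9\right)}{-6 + \left(4 - \frac{1}{4}\right)} = - 97 \left(3 - 9\right) + 2 \frac{1}{-6 + \left(4 - \frac{1}{4}\right)} \left(-13\right) = \left(-97\right) \left(-6\right) + 2 \frac{1}{-6 + \left(4 - \frac{1}{4}\right)} \left(-13\right) = 582 + 2 \frac{1}{-6 + \frac{15}{4}} \left(-13\right) = 582 + 2 \frac{1}{- \frac{9}{4}} \left(-13\right) = 582 + 2 \left(- \frac{4}{9}\right) \left(-13\right) = 582 + \frac{104}{9} = \frac{5342}{9}$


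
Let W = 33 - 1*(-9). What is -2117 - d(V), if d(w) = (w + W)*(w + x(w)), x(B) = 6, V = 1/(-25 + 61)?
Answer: -3071953/1296 ≈ -2370.3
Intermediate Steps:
V = 1/36 ≈ 0.027778
W = 42 (W = 33 + 9 = 42)
d(w) = (6 + w)*(42 + w) (d(w) = (w + 42)*(w + 6) = (42 + w)*(6 + w) = (6 + w)*(42 + w))
-2117 - d(V) = -2117 - (252 + (1/36)**2 + 48*(1/36)) = -2117 - (252 + 1/1296 + 4/3) = -2117 - 1*328321/1296 = -2117 - 328321/1296 = -3071953/1296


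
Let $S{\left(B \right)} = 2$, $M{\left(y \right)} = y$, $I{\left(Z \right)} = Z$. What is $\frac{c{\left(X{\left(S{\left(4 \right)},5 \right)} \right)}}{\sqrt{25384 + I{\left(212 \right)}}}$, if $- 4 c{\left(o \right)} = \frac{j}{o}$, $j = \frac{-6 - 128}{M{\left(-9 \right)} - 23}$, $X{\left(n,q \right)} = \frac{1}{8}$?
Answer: $- \frac{67 \sqrt{79}}{11376} \approx -0.052348$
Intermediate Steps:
$X{\left(n,q \right)} = \frac{1}{8}$
$j = \frac{67}{16}$ ($j = \frac{-6 - 128}{-9 - 23} = - \frac{134}{-32} = \left(-134\right) \left(- \frac{1}{32}\right) = \frac{67}{16} \approx 4.1875$)
$c{\left(o \right)} = - \frac{67}{64 o}$ ($c{\left(o \right)} = - \frac{\frac{67}{16} \frac{1}{o}}{4} = - \frac{67}{64 o}$)
$\frac{c{\left(X{\left(S{\left(4 \right)},5 \right)} \right)}}{\sqrt{25384 + I{\left(212 \right)}}} = \frac{\left(- \frac{67}{64}\right) \frac{1}{\frac{1}{8}}}{\sqrt{25384 + 212}} = \frac{\left(- \frac{67}{64}\right) 8}{\sqrt{25596}} = - \frac{67}{8 \cdot 18 \sqrt{79}} = - \frac{67 \frac{\sqrt{79}}{1422}}{8} = - \frac{67 \sqrt{79}}{11376}$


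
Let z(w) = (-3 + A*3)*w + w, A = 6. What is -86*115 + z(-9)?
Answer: -10034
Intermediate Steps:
z(w) = 16*w (z(w) = (-3 + 6*3)*w + w = (-3 + 18)*w + w = 15*w + w = 16*w)
-86*115 + z(-9) = -86*115 + 16*(-9) = -9890 - 144 = -10034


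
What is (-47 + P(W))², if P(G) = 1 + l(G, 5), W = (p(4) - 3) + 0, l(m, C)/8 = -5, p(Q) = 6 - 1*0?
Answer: 7396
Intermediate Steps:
p(Q) = 6 (p(Q) = 6 + 0 = 6)
l(m, C) = -40 (l(m, C) = 8*(-5) = -40)
W = 3 (W = (6 - 3) + 0 = 3 + 0 = 3)
P(G) = -39 (P(G) = 1 - 40 = -39)
(-47 + P(W))² = (-47 - 39)² = (-86)² = 7396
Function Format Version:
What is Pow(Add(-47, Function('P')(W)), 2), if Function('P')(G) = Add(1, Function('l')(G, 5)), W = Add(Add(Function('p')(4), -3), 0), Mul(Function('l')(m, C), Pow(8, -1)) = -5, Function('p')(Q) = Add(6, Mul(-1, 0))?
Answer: 7396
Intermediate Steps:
Function('p')(Q) = 6 (Function('p')(Q) = Add(6, 0) = 6)
Function('l')(m, C) = -40 (Function('l')(m, C) = Mul(8, -5) = -40)
W = 3 (W = Add(Add(6, -3), 0) = Add(3, 0) = 3)
Function('P')(G) = -39 (Function('P')(G) = Add(1, -40) = -39)
Pow(Add(-47, Function('P')(W)), 2) = Pow(Add(-47, -39), 2) = Pow(-86, 2) = 7396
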